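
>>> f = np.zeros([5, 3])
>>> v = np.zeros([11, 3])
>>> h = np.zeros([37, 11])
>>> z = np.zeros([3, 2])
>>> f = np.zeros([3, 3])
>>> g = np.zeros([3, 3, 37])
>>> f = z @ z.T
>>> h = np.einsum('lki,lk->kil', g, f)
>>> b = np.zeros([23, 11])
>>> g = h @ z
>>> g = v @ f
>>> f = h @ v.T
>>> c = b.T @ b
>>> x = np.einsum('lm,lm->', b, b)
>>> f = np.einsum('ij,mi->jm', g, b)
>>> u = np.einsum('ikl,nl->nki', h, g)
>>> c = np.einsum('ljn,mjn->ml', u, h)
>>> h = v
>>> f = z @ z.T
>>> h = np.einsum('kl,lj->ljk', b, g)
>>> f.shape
(3, 3)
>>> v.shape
(11, 3)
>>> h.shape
(11, 3, 23)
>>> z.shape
(3, 2)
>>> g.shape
(11, 3)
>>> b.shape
(23, 11)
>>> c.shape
(3, 11)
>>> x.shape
()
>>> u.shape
(11, 37, 3)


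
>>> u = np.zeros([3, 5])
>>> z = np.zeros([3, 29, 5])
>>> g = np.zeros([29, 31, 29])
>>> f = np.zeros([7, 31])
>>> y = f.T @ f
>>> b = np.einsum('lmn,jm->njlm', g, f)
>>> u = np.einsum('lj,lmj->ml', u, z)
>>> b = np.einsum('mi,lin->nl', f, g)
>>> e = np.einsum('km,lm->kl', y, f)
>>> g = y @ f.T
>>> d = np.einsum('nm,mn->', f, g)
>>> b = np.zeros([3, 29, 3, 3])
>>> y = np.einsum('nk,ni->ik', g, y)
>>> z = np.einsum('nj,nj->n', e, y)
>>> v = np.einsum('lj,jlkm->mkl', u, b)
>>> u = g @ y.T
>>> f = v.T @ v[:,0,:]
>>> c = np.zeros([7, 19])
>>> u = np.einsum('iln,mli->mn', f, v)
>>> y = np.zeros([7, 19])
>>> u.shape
(3, 29)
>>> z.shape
(31,)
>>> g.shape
(31, 7)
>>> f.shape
(29, 3, 29)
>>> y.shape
(7, 19)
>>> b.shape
(3, 29, 3, 3)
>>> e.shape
(31, 7)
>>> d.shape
()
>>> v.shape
(3, 3, 29)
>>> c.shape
(7, 19)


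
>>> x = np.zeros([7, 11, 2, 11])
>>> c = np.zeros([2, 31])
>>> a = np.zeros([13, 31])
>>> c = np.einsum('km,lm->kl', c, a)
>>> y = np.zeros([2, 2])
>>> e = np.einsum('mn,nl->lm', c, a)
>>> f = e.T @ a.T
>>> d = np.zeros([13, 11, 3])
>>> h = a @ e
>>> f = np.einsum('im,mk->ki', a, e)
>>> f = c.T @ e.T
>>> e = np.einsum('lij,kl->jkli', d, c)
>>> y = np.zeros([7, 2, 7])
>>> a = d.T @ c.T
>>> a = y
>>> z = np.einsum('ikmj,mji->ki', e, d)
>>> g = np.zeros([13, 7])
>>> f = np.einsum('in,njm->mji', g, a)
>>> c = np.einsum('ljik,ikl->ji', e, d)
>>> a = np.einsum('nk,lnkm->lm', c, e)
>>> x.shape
(7, 11, 2, 11)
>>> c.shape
(2, 13)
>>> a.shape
(3, 11)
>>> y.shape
(7, 2, 7)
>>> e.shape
(3, 2, 13, 11)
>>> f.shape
(7, 2, 13)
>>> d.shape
(13, 11, 3)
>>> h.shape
(13, 2)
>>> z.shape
(2, 3)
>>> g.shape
(13, 7)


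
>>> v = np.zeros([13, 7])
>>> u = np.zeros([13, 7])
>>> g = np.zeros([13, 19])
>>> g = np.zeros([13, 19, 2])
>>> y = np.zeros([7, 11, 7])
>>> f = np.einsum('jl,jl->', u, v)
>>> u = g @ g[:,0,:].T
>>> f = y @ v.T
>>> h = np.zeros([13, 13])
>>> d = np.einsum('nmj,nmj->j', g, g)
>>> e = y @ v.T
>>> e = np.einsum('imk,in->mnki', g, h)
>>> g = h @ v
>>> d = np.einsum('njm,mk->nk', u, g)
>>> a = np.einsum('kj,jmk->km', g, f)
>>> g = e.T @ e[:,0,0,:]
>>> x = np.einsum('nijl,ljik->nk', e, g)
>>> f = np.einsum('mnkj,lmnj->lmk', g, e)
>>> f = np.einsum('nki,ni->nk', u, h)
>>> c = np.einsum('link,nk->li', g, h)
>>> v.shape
(13, 7)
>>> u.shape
(13, 19, 13)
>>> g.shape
(13, 2, 13, 13)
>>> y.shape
(7, 11, 7)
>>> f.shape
(13, 19)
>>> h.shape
(13, 13)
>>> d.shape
(13, 7)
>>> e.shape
(19, 13, 2, 13)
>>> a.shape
(13, 11)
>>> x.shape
(19, 13)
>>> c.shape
(13, 2)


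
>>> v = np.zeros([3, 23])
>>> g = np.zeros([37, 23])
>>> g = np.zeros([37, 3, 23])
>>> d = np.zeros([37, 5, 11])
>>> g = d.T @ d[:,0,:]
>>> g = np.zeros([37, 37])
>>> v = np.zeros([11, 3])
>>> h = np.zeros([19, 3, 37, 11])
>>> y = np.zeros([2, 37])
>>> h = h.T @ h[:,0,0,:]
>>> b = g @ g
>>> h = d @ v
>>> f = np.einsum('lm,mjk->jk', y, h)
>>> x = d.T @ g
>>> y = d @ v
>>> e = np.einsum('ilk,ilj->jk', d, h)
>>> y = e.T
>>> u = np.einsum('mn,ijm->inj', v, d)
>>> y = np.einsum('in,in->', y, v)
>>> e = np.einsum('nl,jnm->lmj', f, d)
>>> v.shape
(11, 3)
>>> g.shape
(37, 37)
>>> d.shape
(37, 5, 11)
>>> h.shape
(37, 5, 3)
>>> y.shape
()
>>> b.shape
(37, 37)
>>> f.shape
(5, 3)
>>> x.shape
(11, 5, 37)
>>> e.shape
(3, 11, 37)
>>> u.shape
(37, 3, 5)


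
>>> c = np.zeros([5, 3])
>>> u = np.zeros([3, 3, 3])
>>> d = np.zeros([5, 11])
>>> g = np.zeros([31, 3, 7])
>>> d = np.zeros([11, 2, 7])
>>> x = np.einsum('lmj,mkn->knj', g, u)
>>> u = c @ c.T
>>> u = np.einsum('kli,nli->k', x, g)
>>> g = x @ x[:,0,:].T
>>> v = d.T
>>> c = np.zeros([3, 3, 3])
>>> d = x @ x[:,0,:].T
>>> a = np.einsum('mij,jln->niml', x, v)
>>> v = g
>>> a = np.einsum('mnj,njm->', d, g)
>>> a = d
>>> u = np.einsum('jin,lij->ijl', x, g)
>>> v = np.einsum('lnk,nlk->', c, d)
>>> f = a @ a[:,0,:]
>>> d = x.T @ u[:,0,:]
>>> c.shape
(3, 3, 3)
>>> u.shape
(3, 3, 3)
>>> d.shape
(7, 3, 3)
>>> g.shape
(3, 3, 3)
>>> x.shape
(3, 3, 7)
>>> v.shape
()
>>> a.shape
(3, 3, 3)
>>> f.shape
(3, 3, 3)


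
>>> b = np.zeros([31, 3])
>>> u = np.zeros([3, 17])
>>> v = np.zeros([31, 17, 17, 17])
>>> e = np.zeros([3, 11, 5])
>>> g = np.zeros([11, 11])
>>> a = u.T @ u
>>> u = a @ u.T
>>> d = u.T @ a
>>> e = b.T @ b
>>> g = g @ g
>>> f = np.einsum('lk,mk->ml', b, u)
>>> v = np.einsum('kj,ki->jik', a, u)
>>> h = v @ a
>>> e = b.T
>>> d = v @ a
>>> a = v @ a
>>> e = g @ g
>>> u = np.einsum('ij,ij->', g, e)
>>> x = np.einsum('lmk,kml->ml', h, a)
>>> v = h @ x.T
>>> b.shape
(31, 3)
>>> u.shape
()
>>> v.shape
(17, 3, 3)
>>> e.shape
(11, 11)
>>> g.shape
(11, 11)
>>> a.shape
(17, 3, 17)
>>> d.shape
(17, 3, 17)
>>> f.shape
(17, 31)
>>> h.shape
(17, 3, 17)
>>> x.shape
(3, 17)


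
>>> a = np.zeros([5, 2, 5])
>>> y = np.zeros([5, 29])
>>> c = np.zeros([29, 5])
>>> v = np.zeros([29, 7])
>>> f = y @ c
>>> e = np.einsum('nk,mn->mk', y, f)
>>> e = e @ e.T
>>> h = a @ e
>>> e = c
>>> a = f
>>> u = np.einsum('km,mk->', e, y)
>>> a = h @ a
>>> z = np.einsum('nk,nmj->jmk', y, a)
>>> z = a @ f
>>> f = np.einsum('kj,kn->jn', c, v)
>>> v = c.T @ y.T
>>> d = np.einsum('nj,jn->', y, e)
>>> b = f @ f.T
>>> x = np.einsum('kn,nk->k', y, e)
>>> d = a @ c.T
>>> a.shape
(5, 2, 5)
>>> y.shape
(5, 29)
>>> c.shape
(29, 5)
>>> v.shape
(5, 5)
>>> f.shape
(5, 7)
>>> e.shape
(29, 5)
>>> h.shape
(5, 2, 5)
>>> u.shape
()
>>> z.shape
(5, 2, 5)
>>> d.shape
(5, 2, 29)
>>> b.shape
(5, 5)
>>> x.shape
(5,)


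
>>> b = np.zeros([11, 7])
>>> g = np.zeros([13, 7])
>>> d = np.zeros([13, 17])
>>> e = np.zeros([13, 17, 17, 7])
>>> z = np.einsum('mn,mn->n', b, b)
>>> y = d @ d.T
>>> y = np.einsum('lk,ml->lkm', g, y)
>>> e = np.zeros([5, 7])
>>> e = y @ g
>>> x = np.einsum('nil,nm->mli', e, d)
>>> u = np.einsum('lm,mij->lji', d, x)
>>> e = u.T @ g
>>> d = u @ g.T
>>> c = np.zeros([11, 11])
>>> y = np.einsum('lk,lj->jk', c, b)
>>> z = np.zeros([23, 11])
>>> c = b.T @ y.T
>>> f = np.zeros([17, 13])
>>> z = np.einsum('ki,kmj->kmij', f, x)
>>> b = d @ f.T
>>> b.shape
(13, 7, 17)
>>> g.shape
(13, 7)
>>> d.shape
(13, 7, 13)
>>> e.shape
(7, 7, 7)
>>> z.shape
(17, 7, 13, 7)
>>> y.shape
(7, 11)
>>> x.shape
(17, 7, 7)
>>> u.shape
(13, 7, 7)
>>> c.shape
(7, 7)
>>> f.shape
(17, 13)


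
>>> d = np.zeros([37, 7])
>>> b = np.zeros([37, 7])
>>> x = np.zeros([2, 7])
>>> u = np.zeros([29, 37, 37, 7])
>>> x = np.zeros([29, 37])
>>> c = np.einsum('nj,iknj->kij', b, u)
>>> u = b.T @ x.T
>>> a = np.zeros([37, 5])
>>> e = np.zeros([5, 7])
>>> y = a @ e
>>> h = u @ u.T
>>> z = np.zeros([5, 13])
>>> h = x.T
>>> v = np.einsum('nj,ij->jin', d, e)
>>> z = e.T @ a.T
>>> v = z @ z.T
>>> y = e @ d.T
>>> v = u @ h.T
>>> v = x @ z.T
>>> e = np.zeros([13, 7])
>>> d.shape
(37, 7)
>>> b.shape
(37, 7)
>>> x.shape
(29, 37)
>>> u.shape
(7, 29)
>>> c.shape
(37, 29, 7)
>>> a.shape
(37, 5)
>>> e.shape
(13, 7)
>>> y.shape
(5, 37)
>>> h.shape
(37, 29)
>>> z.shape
(7, 37)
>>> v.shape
(29, 7)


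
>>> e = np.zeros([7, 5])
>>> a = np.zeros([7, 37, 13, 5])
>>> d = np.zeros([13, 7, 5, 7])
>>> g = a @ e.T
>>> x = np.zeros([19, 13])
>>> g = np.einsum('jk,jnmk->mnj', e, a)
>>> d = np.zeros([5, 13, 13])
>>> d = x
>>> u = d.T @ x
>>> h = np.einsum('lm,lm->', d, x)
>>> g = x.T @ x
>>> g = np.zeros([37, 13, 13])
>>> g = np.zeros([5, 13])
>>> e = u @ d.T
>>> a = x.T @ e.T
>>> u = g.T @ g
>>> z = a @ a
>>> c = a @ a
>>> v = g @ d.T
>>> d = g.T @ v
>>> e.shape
(13, 19)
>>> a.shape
(13, 13)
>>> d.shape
(13, 19)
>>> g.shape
(5, 13)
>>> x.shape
(19, 13)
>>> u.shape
(13, 13)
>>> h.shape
()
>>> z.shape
(13, 13)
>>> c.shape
(13, 13)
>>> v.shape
(5, 19)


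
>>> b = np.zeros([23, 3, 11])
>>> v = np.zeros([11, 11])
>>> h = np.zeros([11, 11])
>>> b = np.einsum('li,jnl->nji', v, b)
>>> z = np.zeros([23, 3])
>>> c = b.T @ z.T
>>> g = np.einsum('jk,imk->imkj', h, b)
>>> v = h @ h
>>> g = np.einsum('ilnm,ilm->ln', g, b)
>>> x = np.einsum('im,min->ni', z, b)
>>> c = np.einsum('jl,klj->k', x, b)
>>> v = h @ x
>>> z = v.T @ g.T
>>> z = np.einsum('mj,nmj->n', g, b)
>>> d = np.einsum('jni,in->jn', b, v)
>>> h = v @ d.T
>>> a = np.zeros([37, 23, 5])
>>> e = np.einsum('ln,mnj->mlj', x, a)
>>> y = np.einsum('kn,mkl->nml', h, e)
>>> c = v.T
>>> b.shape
(3, 23, 11)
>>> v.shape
(11, 23)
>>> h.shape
(11, 3)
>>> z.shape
(3,)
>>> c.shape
(23, 11)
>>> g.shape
(23, 11)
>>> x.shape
(11, 23)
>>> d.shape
(3, 23)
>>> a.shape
(37, 23, 5)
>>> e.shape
(37, 11, 5)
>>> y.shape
(3, 37, 5)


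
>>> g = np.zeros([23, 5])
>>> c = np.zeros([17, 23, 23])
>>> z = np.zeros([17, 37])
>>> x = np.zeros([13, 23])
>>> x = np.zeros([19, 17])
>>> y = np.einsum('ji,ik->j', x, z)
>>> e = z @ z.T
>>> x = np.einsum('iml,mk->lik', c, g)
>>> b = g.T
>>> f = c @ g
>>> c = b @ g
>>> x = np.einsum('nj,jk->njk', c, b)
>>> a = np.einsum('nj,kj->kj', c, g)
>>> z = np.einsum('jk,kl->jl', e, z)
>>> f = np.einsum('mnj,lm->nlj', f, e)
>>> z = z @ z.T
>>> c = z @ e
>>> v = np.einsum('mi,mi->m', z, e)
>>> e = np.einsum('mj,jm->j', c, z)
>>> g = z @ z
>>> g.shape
(17, 17)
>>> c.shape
(17, 17)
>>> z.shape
(17, 17)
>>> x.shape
(5, 5, 23)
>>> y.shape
(19,)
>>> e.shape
(17,)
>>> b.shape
(5, 23)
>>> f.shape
(23, 17, 5)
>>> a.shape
(23, 5)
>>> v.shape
(17,)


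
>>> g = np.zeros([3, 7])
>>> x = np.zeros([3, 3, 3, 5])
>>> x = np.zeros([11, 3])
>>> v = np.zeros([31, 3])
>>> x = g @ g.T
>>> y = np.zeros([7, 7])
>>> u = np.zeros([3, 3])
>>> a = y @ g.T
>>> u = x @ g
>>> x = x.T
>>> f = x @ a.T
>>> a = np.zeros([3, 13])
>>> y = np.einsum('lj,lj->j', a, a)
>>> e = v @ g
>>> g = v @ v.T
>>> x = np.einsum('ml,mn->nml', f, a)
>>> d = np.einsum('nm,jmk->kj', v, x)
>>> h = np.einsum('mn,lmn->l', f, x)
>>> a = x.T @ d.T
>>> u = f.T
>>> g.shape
(31, 31)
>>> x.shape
(13, 3, 7)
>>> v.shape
(31, 3)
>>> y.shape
(13,)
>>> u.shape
(7, 3)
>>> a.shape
(7, 3, 7)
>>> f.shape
(3, 7)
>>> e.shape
(31, 7)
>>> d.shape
(7, 13)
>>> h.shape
(13,)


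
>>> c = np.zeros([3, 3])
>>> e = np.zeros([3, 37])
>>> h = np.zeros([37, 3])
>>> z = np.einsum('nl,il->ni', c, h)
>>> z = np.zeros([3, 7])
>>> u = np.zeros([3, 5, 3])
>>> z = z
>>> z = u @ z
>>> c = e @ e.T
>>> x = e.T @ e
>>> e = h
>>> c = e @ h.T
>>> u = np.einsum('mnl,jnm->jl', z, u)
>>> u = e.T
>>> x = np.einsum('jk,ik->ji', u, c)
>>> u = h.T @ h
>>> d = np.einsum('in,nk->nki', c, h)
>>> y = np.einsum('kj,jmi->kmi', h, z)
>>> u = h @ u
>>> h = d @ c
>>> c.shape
(37, 37)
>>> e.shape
(37, 3)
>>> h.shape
(37, 3, 37)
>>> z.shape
(3, 5, 7)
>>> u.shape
(37, 3)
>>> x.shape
(3, 37)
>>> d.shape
(37, 3, 37)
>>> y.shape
(37, 5, 7)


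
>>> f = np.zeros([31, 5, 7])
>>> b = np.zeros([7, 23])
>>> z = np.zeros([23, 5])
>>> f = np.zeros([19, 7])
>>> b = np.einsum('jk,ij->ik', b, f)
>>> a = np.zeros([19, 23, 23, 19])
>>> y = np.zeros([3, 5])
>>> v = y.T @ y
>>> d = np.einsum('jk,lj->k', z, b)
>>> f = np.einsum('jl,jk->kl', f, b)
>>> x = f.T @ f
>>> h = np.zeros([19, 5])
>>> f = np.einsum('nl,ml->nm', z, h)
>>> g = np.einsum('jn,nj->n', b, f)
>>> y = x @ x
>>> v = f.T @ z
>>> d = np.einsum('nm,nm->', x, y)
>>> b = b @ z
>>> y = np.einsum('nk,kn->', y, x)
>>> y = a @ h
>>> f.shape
(23, 19)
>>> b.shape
(19, 5)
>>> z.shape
(23, 5)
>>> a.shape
(19, 23, 23, 19)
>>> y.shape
(19, 23, 23, 5)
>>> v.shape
(19, 5)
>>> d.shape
()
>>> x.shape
(7, 7)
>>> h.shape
(19, 5)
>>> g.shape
(23,)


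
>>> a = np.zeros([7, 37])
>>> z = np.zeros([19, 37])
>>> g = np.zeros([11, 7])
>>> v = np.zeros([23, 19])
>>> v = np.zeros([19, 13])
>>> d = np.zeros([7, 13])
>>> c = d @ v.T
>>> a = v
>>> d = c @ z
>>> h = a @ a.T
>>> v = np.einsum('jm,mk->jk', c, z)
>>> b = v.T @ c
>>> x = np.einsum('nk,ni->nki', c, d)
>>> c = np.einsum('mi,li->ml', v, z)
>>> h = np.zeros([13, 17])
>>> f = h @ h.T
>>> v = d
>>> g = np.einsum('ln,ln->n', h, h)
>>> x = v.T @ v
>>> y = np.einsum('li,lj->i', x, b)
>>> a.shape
(19, 13)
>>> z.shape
(19, 37)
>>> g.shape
(17,)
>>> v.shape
(7, 37)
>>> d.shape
(7, 37)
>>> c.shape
(7, 19)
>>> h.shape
(13, 17)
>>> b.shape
(37, 19)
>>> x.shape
(37, 37)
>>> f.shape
(13, 13)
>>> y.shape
(37,)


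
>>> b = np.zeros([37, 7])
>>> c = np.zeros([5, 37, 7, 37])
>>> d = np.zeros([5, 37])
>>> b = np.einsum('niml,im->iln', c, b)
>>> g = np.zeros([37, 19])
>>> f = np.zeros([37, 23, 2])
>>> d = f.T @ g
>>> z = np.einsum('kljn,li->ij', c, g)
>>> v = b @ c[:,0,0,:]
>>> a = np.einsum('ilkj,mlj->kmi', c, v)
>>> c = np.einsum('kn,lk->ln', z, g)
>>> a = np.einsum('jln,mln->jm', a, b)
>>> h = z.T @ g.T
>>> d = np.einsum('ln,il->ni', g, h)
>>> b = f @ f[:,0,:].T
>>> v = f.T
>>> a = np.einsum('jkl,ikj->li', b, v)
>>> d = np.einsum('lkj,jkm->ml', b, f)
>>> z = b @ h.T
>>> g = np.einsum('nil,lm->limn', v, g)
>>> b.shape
(37, 23, 37)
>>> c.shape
(37, 7)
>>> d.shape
(2, 37)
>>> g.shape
(37, 23, 19, 2)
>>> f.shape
(37, 23, 2)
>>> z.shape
(37, 23, 7)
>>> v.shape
(2, 23, 37)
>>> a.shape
(37, 2)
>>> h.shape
(7, 37)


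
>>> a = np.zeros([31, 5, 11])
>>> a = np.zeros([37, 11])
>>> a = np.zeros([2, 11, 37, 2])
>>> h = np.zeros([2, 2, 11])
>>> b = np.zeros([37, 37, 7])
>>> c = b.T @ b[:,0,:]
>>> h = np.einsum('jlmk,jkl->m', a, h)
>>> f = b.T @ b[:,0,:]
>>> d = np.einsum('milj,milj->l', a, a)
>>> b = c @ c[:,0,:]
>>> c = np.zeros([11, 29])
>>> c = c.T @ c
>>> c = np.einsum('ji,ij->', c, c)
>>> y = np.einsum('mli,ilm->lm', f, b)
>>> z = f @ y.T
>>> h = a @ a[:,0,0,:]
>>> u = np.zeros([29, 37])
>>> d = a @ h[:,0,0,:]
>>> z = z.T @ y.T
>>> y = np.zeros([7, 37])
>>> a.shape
(2, 11, 37, 2)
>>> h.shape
(2, 11, 37, 2)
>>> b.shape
(7, 37, 7)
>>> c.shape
()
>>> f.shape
(7, 37, 7)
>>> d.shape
(2, 11, 37, 2)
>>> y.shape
(7, 37)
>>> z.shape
(37, 37, 37)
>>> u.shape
(29, 37)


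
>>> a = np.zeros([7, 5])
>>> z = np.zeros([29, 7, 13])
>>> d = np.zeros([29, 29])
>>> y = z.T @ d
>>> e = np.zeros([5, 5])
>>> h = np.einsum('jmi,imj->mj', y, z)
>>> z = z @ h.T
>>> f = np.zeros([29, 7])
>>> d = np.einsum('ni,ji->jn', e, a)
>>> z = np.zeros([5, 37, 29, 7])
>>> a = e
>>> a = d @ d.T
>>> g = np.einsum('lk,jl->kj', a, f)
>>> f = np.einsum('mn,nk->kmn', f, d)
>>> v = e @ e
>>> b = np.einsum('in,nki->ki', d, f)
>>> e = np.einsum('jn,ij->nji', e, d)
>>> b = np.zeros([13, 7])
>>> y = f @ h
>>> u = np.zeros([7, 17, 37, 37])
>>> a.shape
(7, 7)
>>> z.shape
(5, 37, 29, 7)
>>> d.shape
(7, 5)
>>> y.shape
(5, 29, 13)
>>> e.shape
(5, 5, 7)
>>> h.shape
(7, 13)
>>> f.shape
(5, 29, 7)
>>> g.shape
(7, 29)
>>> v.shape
(5, 5)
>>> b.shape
(13, 7)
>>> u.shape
(7, 17, 37, 37)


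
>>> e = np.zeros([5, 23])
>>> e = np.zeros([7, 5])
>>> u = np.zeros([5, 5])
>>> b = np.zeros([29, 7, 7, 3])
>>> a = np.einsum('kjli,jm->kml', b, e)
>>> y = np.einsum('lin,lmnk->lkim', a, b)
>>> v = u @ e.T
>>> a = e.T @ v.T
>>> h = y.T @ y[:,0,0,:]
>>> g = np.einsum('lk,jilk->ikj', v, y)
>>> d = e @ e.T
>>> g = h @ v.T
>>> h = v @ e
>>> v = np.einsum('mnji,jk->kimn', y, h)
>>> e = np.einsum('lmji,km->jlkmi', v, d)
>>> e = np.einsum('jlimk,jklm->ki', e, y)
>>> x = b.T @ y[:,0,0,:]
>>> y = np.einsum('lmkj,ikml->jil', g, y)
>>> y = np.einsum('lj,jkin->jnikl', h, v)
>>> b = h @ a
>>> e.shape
(3, 7)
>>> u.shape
(5, 5)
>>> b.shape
(5, 5)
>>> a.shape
(5, 5)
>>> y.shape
(5, 3, 29, 7, 5)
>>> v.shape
(5, 7, 29, 3)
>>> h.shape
(5, 5)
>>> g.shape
(7, 5, 3, 5)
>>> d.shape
(7, 7)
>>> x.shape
(3, 7, 7, 7)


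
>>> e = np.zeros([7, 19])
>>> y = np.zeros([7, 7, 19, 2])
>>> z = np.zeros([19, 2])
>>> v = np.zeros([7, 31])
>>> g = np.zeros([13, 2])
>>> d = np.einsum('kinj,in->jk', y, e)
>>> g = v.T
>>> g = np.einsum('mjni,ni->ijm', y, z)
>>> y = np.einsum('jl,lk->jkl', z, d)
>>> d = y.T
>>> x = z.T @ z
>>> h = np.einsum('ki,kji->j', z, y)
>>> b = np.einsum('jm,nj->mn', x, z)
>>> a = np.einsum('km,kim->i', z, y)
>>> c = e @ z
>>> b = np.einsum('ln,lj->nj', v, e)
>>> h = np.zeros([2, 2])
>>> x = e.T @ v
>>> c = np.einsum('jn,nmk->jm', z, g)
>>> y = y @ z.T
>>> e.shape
(7, 19)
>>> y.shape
(19, 7, 19)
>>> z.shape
(19, 2)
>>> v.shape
(7, 31)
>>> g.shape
(2, 7, 7)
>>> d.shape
(2, 7, 19)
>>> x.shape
(19, 31)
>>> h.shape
(2, 2)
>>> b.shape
(31, 19)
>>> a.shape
(7,)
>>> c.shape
(19, 7)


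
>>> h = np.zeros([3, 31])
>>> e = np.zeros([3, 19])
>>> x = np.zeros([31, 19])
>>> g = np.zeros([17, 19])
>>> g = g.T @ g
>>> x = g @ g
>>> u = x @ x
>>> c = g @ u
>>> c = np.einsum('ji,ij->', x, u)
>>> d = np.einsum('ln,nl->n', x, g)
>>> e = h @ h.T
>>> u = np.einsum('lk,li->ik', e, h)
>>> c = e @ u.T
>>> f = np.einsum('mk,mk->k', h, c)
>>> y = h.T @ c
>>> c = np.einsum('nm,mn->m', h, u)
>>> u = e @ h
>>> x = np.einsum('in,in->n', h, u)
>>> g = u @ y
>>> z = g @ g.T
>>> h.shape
(3, 31)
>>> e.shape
(3, 3)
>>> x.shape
(31,)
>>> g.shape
(3, 31)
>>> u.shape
(3, 31)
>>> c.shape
(31,)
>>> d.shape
(19,)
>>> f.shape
(31,)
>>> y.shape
(31, 31)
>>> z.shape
(3, 3)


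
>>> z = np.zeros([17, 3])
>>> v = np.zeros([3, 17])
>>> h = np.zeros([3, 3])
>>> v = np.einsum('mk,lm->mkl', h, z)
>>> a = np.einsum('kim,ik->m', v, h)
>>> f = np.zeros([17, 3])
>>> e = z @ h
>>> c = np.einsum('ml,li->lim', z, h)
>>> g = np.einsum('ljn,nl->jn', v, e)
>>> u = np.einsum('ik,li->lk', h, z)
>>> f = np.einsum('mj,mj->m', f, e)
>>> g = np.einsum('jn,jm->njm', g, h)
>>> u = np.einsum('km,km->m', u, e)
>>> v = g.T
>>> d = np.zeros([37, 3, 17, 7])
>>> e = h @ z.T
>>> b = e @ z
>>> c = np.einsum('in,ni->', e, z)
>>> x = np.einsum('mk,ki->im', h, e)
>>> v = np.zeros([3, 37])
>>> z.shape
(17, 3)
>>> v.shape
(3, 37)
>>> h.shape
(3, 3)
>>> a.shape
(17,)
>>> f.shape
(17,)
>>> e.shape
(3, 17)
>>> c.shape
()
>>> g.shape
(17, 3, 3)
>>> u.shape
(3,)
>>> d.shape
(37, 3, 17, 7)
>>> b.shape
(3, 3)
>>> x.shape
(17, 3)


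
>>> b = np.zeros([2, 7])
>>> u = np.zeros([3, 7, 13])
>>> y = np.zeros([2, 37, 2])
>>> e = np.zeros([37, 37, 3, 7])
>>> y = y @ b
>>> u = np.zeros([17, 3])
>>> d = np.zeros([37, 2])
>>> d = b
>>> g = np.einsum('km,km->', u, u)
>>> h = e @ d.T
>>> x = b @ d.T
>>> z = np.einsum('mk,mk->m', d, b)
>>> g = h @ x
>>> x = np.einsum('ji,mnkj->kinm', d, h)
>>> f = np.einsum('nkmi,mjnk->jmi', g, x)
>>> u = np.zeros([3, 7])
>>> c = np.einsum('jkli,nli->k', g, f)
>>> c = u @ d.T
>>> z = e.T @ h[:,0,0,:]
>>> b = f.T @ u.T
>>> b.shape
(2, 3, 3)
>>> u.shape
(3, 7)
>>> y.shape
(2, 37, 7)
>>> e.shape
(37, 37, 3, 7)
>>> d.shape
(2, 7)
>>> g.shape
(37, 37, 3, 2)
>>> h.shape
(37, 37, 3, 2)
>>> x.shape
(3, 7, 37, 37)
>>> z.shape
(7, 3, 37, 2)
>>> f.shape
(7, 3, 2)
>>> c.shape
(3, 2)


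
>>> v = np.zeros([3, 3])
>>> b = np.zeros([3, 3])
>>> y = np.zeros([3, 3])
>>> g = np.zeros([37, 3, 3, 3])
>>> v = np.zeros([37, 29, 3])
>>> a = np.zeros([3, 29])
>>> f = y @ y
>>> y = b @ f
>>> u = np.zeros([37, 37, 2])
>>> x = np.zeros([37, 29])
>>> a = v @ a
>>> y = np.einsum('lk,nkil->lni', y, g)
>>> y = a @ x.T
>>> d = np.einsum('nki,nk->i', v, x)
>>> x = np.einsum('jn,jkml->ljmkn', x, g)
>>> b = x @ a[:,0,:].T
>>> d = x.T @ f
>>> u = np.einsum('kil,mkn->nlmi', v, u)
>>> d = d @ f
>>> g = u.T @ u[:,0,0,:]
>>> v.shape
(37, 29, 3)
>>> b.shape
(3, 37, 3, 3, 37)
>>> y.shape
(37, 29, 37)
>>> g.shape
(29, 37, 3, 29)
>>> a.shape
(37, 29, 29)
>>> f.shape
(3, 3)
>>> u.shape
(2, 3, 37, 29)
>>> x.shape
(3, 37, 3, 3, 29)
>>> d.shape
(29, 3, 3, 37, 3)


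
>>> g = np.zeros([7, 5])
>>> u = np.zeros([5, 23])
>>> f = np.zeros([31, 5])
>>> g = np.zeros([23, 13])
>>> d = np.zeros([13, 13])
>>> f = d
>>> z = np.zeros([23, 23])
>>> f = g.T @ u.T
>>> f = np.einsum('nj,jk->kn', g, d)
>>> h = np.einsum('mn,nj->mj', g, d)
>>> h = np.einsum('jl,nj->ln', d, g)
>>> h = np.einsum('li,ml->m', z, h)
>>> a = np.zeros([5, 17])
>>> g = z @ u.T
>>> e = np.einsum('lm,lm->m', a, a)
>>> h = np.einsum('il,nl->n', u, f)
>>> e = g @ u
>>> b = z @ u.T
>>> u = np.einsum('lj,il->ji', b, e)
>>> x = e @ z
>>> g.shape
(23, 5)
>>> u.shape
(5, 23)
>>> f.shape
(13, 23)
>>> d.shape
(13, 13)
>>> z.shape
(23, 23)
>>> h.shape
(13,)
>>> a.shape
(5, 17)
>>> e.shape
(23, 23)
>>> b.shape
(23, 5)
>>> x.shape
(23, 23)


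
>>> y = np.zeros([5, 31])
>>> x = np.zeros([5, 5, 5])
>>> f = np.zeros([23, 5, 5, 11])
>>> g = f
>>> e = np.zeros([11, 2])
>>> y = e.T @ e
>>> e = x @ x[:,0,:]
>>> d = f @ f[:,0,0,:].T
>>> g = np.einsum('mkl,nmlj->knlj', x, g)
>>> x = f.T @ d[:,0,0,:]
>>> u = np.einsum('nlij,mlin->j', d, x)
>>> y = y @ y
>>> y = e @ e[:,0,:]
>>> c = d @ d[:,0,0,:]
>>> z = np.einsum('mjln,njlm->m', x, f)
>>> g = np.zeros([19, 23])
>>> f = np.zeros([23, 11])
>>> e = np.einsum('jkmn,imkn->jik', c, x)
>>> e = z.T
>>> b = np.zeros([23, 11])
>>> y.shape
(5, 5, 5)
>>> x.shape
(11, 5, 5, 23)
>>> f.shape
(23, 11)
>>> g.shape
(19, 23)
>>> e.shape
(11,)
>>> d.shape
(23, 5, 5, 23)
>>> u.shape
(23,)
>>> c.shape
(23, 5, 5, 23)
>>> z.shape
(11,)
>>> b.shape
(23, 11)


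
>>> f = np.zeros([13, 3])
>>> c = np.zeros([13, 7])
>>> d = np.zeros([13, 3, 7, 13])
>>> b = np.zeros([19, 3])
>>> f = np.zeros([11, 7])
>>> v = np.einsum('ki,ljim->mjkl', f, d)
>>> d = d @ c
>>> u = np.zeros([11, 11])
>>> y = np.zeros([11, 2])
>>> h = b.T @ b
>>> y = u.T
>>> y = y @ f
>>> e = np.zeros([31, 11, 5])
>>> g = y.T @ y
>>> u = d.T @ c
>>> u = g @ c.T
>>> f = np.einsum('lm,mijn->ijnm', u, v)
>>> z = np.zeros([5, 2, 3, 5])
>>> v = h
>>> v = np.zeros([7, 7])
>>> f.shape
(3, 11, 13, 13)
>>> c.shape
(13, 7)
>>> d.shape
(13, 3, 7, 7)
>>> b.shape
(19, 3)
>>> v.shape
(7, 7)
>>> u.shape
(7, 13)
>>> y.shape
(11, 7)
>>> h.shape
(3, 3)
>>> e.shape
(31, 11, 5)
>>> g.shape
(7, 7)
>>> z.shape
(5, 2, 3, 5)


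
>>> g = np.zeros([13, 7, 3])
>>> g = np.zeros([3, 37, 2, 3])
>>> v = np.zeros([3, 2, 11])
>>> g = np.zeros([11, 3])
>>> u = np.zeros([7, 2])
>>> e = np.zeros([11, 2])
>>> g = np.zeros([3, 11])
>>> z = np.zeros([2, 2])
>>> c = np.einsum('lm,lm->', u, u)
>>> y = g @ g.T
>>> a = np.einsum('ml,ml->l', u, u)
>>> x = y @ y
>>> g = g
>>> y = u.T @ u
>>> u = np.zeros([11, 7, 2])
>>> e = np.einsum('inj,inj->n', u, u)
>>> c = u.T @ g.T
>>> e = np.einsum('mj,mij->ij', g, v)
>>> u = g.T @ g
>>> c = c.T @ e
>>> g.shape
(3, 11)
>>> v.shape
(3, 2, 11)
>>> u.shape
(11, 11)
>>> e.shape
(2, 11)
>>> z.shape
(2, 2)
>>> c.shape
(3, 7, 11)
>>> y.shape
(2, 2)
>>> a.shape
(2,)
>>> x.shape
(3, 3)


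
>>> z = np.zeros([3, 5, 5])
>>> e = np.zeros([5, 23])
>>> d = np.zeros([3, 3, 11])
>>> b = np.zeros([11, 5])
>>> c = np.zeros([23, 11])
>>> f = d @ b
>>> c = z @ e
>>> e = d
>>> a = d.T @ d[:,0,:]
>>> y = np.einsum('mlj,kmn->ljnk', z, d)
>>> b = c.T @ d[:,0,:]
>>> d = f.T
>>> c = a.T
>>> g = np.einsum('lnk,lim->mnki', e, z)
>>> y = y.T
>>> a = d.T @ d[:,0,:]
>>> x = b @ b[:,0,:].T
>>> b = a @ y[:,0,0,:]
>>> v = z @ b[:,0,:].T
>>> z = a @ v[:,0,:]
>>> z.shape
(3, 3, 3)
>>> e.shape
(3, 3, 11)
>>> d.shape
(5, 3, 3)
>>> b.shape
(3, 3, 5)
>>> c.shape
(11, 3, 11)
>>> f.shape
(3, 3, 5)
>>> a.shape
(3, 3, 3)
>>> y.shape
(3, 11, 5, 5)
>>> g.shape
(5, 3, 11, 5)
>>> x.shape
(23, 5, 23)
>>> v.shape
(3, 5, 3)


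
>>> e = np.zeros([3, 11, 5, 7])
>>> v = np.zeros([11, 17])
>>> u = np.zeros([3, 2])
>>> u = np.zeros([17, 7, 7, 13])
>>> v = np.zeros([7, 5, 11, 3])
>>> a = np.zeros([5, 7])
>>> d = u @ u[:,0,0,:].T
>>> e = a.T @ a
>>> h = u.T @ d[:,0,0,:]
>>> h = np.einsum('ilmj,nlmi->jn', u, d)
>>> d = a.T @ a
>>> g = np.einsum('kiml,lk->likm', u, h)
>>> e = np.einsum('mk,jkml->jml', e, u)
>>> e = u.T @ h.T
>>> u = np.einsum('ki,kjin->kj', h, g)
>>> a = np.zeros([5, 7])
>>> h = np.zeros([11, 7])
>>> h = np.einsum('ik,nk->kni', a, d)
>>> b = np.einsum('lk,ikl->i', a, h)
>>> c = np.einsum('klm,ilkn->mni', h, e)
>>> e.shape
(13, 7, 7, 13)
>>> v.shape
(7, 5, 11, 3)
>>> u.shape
(13, 7)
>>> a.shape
(5, 7)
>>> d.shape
(7, 7)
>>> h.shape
(7, 7, 5)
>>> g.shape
(13, 7, 17, 7)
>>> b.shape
(7,)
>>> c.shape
(5, 13, 13)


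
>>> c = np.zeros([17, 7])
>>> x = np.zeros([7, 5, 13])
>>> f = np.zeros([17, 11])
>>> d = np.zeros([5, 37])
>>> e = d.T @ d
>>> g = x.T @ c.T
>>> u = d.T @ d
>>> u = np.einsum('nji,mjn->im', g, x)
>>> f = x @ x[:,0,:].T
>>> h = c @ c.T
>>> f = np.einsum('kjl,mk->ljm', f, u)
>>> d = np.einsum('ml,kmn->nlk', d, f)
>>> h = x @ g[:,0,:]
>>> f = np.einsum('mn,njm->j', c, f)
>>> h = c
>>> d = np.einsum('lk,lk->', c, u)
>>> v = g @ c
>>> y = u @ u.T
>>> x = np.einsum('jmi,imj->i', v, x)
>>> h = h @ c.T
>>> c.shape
(17, 7)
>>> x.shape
(7,)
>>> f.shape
(5,)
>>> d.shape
()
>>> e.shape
(37, 37)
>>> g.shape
(13, 5, 17)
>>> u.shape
(17, 7)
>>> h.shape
(17, 17)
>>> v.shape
(13, 5, 7)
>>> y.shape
(17, 17)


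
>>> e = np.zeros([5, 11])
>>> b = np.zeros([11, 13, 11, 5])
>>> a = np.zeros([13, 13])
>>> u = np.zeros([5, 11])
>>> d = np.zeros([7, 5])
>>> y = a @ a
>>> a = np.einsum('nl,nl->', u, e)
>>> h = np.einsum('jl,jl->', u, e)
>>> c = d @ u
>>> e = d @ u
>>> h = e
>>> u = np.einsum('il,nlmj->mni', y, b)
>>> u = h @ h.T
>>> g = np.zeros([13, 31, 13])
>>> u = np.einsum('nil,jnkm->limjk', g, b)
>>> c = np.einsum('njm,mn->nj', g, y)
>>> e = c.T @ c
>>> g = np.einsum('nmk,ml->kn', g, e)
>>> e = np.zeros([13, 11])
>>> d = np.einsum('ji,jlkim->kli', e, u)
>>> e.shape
(13, 11)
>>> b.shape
(11, 13, 11, 5)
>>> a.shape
()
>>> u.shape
(13, 31, 5, 11, 11)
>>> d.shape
(5, 31, 11)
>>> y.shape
(13, 13)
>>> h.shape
(7, 11)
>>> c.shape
(13, 31)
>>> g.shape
(13, 13)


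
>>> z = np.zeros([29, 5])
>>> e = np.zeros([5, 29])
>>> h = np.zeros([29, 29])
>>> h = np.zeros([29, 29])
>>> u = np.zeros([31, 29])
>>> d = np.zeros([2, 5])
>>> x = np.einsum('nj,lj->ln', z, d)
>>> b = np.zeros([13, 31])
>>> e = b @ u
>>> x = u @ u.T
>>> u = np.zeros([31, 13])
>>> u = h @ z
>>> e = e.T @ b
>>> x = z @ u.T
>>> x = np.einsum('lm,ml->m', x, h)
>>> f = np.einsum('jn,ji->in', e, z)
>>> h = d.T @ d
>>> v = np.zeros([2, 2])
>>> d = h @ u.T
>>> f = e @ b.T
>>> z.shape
(29, 5)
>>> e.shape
(29, 31)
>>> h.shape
(5, 5)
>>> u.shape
(29, 5)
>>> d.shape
(5, 29)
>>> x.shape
(29,)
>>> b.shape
(13, 31)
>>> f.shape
(29, 13)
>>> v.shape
(2, 2)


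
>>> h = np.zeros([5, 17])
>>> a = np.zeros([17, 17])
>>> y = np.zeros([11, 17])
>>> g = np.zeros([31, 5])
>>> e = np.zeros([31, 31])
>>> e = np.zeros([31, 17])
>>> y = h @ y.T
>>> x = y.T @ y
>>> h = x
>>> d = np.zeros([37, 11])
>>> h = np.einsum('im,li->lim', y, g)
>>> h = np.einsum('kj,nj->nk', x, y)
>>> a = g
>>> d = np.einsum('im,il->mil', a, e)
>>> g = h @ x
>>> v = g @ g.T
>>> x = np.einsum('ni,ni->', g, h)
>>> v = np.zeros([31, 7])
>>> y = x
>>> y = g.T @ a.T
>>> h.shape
(5, 11)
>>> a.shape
(31, 5)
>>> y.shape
(11, 31)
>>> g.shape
(5, 11)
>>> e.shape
(31, 17)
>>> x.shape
()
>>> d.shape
(5, 31, 17)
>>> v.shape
(31, 7)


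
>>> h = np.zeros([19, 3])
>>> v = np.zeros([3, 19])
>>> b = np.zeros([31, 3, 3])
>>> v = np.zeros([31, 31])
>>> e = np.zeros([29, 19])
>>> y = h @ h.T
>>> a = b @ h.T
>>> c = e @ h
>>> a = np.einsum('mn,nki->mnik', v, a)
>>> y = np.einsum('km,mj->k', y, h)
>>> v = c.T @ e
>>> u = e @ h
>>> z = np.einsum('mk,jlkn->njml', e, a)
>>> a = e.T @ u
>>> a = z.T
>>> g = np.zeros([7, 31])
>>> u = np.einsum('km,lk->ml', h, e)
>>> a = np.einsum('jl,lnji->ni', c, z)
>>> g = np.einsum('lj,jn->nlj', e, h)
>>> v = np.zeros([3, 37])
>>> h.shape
(19, 3)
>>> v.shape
(3, 37)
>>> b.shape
(31, 3, 3)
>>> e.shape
(29, 19)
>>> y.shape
(19,)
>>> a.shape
(31, 31)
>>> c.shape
(29, 3)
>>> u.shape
(3, 29)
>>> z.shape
(3, 31, 29, 31)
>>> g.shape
(3, 29, 19)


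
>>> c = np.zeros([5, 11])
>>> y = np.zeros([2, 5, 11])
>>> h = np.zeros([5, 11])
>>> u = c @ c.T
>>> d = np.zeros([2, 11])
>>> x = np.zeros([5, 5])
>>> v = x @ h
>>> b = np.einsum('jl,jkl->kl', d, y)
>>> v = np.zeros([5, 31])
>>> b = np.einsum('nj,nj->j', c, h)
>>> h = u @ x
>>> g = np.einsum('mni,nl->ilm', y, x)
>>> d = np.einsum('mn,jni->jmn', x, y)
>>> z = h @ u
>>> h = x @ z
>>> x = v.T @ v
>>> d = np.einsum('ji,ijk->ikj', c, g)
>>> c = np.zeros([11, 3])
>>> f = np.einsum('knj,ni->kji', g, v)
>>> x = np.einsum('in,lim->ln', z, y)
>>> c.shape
(11, 3)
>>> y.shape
(2, 5, 11)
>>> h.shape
(5, 5)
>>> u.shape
(5, 5)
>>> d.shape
(11, 2, 5)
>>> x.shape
(2, 5)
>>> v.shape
(5, 31)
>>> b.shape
(11,)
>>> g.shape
(11, 5, 2)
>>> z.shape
(5, 5)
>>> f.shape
(11, 2, 31)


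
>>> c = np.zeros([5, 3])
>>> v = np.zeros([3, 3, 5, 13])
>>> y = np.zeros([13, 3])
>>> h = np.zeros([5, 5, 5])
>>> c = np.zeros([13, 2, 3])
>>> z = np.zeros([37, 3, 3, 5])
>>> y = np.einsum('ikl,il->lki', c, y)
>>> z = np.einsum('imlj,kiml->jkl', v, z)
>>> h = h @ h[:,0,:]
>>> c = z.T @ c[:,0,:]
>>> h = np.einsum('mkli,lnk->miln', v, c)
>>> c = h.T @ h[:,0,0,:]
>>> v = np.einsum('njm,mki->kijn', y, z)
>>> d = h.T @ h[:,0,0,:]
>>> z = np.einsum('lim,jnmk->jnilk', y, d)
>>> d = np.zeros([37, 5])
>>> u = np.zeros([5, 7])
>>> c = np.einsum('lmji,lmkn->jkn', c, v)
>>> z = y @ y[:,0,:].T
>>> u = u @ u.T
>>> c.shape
(13, 2, 3)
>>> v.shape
(37, 5, 2, 3)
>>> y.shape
(3, 2, 13)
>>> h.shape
(3, 13, 5, 37)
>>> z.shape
(3, 2, 3)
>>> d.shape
(37, 5)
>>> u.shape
(5, 5)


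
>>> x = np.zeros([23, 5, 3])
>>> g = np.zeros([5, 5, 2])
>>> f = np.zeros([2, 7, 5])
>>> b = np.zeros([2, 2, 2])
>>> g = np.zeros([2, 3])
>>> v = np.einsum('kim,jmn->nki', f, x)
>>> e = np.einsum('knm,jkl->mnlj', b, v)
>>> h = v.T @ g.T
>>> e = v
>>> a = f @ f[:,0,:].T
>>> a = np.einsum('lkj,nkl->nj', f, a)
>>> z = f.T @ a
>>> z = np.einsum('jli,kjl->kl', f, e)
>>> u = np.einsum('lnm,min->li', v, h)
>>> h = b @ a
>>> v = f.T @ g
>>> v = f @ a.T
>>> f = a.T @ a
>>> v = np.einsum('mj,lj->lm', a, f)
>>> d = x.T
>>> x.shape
(23, 5, 3)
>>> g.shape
(2, 3)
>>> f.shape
(5, 5)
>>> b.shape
(2, 2, 2)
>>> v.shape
(5, 2)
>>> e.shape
(3, 2, 7)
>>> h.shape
(2, 2, 5)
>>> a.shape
(2, 5)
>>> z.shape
(3, 7)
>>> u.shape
(3, 2)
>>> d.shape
(3, 5, 23)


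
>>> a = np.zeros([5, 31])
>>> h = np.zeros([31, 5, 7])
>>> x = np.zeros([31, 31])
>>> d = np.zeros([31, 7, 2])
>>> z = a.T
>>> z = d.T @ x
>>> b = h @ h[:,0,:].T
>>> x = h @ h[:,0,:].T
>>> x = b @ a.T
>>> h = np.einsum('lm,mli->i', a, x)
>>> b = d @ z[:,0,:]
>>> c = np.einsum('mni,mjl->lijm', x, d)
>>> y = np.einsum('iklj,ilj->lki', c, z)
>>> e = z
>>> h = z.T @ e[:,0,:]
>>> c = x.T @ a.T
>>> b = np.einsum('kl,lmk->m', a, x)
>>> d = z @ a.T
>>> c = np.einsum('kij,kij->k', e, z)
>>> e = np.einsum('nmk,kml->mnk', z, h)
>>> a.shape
(5, 31)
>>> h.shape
(31, 7, 31)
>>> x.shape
(31, 5, 5)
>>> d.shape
(2, 7, 5)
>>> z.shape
(2, 7, 31)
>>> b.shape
(5,)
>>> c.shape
(2,)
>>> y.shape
(7, 5, 2)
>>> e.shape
(7, 2, 31)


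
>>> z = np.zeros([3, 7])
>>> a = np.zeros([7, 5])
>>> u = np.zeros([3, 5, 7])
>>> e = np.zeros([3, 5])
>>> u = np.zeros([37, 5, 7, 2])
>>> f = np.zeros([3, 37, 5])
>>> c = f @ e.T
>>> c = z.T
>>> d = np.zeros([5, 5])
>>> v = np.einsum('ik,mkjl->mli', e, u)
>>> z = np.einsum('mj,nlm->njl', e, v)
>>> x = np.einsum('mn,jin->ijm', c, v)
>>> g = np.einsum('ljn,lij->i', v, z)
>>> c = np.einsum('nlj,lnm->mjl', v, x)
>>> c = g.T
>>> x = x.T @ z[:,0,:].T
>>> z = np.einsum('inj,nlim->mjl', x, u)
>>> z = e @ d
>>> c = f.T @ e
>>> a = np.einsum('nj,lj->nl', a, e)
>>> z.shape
(3, 5)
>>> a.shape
(7, 3)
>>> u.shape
(37, 5, 7, 2)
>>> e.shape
(3, 5)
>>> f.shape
(3, 37, 5)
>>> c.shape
(5, 37, 5)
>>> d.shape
(5, 5)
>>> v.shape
(37, 2, 3)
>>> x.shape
(7, 37, 37)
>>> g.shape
(5,)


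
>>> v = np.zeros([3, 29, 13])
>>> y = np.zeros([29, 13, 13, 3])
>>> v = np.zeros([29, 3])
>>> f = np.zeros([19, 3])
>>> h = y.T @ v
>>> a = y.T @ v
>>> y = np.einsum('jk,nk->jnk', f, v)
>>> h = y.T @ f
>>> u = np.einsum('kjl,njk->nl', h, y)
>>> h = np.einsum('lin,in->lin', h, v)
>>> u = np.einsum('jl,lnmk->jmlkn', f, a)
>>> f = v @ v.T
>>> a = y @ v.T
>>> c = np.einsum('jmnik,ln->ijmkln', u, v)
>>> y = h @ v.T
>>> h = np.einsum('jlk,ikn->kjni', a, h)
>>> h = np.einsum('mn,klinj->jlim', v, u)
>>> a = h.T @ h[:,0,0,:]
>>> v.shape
(29, 3)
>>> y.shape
(3, 29, 29)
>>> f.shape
(29, 29)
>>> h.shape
(13, 13, 3, 29)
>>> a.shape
(29, 3, 13, 29)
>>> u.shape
(19, 13, 3, 3, 13)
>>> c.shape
(3, 19, 13, 13, 29, 3)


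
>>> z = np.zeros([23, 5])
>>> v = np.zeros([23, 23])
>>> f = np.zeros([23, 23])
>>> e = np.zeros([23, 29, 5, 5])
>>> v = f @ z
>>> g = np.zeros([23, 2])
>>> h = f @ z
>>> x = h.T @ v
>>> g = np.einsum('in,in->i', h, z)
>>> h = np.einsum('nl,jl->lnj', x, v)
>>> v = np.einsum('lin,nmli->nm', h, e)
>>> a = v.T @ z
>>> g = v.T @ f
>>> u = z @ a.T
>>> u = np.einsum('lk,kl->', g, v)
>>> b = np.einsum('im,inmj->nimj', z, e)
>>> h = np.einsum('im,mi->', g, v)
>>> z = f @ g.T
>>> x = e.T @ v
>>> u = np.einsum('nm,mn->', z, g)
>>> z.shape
(23, 29)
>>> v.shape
(23, 29)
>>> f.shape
(23, 23)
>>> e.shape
(23, 29, 5, 5)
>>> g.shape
(29, 23)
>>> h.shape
()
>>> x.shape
(5, 5, 29, 29)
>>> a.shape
(29, 5)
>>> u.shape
()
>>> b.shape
(29, 23, 5, 5)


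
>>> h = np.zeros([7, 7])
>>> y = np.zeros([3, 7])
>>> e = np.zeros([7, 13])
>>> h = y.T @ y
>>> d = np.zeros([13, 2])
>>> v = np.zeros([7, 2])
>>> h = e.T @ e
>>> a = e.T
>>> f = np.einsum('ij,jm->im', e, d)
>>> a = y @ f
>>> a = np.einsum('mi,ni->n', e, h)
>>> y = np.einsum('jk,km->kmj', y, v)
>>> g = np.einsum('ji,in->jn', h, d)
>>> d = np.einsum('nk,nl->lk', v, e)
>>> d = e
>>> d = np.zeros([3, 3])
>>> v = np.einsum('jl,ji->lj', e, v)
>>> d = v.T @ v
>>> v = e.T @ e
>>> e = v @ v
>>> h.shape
(13, 13)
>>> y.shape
(7, 2, 3)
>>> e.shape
(13, 13)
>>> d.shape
(7, 7)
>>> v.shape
(13, 13)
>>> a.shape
(13,)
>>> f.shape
(7, 2)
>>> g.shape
(13, 2)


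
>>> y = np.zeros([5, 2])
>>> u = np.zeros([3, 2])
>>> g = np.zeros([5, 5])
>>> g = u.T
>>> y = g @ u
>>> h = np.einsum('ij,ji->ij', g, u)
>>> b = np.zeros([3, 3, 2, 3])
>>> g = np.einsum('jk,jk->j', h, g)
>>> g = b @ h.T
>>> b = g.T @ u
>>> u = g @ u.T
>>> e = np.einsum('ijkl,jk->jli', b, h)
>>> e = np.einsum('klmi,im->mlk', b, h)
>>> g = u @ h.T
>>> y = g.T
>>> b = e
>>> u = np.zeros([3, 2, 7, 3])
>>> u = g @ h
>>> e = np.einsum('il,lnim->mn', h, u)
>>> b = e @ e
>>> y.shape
(2, 2, 3, 3)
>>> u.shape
(3, 3, 2, 3)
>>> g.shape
(3, 3, 2, 2)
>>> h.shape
(2, 3)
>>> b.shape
(3, 3)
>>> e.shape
(3, 3)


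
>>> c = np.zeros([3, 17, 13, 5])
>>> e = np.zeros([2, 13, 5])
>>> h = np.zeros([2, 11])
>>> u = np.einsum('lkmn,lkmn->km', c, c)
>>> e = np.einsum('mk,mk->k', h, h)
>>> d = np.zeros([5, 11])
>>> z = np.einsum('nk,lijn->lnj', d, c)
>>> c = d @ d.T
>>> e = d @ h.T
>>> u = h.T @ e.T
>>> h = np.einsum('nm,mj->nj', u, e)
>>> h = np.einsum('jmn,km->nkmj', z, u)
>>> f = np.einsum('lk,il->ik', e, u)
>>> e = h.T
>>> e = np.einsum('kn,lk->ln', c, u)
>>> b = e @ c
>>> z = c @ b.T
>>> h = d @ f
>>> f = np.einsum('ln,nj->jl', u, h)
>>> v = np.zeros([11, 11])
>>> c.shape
(5, 5)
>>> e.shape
(11, 5)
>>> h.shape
(5, 2)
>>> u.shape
(11, 5)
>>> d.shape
(5, 11)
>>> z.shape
(5, 11)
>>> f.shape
(2, 11)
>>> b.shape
(11, 5)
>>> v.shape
(11, 11)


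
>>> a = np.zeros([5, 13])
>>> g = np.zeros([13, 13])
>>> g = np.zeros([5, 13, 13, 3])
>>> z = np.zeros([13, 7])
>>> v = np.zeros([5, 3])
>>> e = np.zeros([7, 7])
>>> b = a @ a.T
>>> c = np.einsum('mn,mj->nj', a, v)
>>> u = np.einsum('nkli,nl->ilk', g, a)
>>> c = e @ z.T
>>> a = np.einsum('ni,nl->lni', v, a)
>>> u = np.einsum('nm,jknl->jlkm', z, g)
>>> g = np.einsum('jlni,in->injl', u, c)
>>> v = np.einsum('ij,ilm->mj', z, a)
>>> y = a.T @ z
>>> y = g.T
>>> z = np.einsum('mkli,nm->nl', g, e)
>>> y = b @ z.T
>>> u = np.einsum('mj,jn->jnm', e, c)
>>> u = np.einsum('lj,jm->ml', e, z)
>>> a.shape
(13, 5, 3)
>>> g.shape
(7, 13, 5, 3)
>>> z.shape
(7, 5)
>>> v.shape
(3, 7)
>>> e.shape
(7, 7)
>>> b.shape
(5, 5)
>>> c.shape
(7, 13)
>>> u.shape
(5, 7)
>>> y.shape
(5, 7)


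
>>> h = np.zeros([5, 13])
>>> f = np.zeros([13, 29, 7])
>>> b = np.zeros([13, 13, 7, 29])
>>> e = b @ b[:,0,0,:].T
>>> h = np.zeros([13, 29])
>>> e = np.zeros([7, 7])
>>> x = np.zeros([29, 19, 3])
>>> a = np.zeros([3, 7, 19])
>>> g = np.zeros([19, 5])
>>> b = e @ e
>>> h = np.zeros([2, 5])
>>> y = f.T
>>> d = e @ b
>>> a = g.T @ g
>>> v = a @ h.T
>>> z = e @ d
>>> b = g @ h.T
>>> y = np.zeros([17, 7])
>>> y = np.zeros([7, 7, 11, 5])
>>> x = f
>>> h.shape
(2, 5)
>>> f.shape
(13, 29, 7)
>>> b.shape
(19, 2)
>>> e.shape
(7, 7)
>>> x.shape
(13, 29, 7)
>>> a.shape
(5, 5)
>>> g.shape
(19, 5)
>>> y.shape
(7, 7, 11, 5)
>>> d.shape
(7, 7)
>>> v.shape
(5, 2)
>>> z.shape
(7, 7)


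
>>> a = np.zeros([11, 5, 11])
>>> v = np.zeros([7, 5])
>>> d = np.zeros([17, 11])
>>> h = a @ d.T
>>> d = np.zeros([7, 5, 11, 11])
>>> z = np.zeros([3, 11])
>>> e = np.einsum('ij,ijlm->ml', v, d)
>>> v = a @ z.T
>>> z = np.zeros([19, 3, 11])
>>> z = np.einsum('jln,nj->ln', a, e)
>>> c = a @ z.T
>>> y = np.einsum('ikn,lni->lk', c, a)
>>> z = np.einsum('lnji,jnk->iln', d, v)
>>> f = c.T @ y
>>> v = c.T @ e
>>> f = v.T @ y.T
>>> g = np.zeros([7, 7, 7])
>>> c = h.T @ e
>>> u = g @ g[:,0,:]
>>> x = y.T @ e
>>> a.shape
(11, 5, 11)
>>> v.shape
(5, 5, 11)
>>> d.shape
(7, 5, 11, 11)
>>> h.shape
(11, 5, 17)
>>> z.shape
(11, 7, 5)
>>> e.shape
(11, 11)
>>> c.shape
(17, 5, 11)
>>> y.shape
(11, 5)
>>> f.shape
(11, 5, 11)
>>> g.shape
(7, 7, 7)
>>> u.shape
(7, 7, 7)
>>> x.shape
(5, 11)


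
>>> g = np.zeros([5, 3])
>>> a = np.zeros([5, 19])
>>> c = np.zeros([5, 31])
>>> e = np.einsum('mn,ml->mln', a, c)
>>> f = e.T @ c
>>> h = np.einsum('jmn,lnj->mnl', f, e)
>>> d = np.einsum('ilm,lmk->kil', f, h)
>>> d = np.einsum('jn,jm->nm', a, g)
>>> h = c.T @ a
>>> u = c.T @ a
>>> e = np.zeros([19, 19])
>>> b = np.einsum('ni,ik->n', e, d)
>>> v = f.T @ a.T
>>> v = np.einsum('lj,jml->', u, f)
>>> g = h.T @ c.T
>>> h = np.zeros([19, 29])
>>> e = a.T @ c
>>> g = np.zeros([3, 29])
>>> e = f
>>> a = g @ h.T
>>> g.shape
(3, 29)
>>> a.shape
(3, 19)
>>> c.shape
(5, 31)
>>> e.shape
(19, 31, 31)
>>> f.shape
(19, 31, 31)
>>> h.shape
(19, 29)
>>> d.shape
(19, 3)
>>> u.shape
(31, 19)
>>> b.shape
(19,)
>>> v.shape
()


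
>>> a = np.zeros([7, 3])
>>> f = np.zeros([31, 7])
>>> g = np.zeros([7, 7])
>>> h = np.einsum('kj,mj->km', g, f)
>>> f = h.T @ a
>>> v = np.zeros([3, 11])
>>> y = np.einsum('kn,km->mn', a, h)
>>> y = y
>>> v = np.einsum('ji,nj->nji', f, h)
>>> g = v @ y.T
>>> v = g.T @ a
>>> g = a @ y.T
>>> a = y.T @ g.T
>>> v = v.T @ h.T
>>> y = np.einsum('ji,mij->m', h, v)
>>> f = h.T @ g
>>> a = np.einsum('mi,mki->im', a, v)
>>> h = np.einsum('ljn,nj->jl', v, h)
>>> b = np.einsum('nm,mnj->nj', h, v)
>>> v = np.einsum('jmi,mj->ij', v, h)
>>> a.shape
(7, 3)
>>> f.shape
(31, 31)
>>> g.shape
(7, 31)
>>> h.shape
(31, 3)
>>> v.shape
(7, 3)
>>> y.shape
(3,)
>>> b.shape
(31, 7)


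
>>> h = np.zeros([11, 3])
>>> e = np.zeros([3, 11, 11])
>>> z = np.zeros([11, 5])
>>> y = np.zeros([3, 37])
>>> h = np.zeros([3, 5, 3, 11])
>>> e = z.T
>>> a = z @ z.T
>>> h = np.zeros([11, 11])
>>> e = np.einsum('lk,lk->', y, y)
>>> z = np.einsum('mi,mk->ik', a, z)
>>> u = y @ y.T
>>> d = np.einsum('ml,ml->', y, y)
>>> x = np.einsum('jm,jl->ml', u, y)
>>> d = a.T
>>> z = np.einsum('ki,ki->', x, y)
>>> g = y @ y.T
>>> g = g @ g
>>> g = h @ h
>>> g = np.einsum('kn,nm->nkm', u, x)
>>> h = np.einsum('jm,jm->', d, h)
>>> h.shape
()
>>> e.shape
()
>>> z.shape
()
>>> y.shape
(3, 37)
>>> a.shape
(11, 11)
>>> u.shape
(3, 3)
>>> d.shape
(11, 11)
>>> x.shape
(3, 37)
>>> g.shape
(3, 3, 37)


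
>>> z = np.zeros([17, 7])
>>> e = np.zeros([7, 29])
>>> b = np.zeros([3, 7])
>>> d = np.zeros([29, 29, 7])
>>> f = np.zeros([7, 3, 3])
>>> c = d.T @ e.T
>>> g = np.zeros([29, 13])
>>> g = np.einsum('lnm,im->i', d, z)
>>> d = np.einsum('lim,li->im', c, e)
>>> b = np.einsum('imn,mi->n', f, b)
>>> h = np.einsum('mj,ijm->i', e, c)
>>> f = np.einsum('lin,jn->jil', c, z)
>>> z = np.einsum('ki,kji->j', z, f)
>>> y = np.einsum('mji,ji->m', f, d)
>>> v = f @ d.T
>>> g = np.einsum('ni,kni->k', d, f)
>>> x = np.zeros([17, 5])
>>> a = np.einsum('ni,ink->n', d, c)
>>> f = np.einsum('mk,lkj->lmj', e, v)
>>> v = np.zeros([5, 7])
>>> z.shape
(29,)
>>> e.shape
(7, 29)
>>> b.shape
(3,)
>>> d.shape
(29, 7)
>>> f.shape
(17, 7, 29)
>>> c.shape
(7, 29, 7)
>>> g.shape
(17,)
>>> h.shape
(7,)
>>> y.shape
(17,)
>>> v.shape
(5, 7)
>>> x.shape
(17, 5)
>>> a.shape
(29,)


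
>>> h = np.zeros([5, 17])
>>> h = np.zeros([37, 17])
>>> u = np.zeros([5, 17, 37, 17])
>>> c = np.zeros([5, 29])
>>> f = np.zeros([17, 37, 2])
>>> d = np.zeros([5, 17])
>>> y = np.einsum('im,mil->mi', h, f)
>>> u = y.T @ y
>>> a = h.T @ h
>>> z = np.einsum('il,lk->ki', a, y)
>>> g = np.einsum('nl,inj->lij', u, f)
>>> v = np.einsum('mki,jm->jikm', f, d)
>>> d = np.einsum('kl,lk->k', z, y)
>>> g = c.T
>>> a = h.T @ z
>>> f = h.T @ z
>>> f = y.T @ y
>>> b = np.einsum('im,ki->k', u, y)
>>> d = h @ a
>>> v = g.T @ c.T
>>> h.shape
(37, 17)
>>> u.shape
(37, 37)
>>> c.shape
(5, 29)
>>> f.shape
(37, 37)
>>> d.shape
(37, 17)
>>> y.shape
(17, 37)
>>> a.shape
(17, 17)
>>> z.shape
(37, 17)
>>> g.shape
(29, 5)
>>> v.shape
(5, 5)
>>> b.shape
(17,)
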